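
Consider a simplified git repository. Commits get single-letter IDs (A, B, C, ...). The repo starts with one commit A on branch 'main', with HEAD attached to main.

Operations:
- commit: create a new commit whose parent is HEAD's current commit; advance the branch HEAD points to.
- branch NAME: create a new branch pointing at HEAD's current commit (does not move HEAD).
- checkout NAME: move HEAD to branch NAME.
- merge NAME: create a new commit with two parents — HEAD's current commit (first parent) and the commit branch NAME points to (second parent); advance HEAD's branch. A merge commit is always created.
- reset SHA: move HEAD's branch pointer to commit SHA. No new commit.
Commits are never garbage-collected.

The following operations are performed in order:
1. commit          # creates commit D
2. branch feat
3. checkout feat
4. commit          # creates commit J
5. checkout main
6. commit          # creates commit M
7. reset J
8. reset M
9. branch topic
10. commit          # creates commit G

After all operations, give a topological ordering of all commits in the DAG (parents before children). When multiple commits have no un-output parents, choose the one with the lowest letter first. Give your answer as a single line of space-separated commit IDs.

After op 1 (commit): HEAD=main@D [main=D]
After op 2 (branch): HEAD=main@D [feat=D main=D]
After op 3 (checkout): HEAD=feat@D [feat=D main=D]
After op 4 (commit): HEAD=feat@J [feat=J main=D]
After op 5 (checkout): HEAD=main@D [feat=J main=D]
After op 6 (commit): HEAD=main@M [feat=J main=M]
After op 7 (reset): HEAD=main@J [feat=J main=J]
After op 8 (reset): HEAD=main@M [feat=J main=M]
After op 9 (branch): HEAD=main@M [feat=J main=M topic=M]
After op 10 (commit): HEAD=main@G [feat=J main=G topic=M]
commit A: parents=[]
commit D: parents=['A']
commit G: parents=['M']
commit J: parents=['D']
commit M: parents=['D']

Answer: A D J M G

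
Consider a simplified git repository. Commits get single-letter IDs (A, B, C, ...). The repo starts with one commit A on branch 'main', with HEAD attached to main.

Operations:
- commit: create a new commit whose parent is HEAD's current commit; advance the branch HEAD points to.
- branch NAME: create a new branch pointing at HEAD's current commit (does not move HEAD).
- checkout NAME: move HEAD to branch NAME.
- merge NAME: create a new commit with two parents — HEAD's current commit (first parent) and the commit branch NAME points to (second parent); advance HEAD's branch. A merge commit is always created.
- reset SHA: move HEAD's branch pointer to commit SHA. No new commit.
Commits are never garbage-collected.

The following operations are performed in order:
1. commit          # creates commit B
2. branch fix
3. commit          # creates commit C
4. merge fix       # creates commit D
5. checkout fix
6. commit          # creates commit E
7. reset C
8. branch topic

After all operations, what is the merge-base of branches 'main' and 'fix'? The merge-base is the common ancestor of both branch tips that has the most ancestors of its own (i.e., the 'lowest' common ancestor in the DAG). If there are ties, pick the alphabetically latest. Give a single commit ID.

Answer: C

Derivation:
After op 1 (commit): HEAD=main@B [main=B]
After op 2 (branch): HEAD=main@B [fix=B main=B]
After op 3 (commit): HEAD=main@C [fix=B main=C]
After op 4 (merge): HEAD=main@D [fix=B main=D]
After op 5 (checkout): HEAD=fix@B [fix=B main=D]
After op 6 (commit): HEAD=fix@E [fix=E main=D]
After op 7 (reset): HEAD=fix@C [fix=C main=D]
After op 8 (branch): HEAD=fix@C [fix=C main=D topic=C]
ancestors(main=D): ['A', 'B', 'C', 'D']
ancestors(fix=C): ['A', 'B', 'C']
common: ['A', 'B', 'C']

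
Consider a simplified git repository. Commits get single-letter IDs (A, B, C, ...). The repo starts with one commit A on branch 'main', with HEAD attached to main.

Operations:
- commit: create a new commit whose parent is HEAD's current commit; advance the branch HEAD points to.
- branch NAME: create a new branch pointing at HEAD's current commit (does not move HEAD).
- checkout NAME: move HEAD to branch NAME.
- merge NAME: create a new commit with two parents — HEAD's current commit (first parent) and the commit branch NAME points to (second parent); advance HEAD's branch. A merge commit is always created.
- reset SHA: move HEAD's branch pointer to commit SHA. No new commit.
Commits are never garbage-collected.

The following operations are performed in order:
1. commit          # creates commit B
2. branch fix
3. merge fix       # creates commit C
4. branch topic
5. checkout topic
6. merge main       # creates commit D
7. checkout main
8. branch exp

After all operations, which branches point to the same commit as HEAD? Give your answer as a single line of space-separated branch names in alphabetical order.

Answer: exp main

Derivation:
After op 1 (commit): HEAD=main@B [main=B]
After op 2 (branch): HEAD=main@B [fix=B main=B]
After op 3 (merge): HEAD=main@C [fix=B main=C]
After op 4 (branch): HEAD=main@C [fix=B main=C topic=C]
After op 5 (checkout): HEAD=topic@C [fix=B main=C topic=C]
After op 6 (merge): HEAD=topic@D [fix=B main=C topic=D]
After op 7 (checkout): HEAD=main@C [fix=B main=C topic=D]
After op 8 (branch): HEAD=main@C [exp=C fix=B main=C topic=D]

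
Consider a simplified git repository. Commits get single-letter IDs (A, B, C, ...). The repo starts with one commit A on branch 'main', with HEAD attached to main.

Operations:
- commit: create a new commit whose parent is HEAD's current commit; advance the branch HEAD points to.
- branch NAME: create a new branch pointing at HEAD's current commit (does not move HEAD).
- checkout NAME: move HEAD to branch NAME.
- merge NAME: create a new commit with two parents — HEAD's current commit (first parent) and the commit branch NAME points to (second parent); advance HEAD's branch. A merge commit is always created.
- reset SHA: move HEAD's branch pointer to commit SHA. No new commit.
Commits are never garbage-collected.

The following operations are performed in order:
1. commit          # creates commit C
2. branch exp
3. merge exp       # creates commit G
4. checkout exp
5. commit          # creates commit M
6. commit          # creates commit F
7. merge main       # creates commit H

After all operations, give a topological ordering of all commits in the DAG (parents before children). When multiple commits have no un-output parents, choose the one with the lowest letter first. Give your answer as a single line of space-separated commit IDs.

Answer: A C G M F H

Derivation:
After op 1 (commit): HEAD=main@C [main=C]
After op 2 (branch): HEAD=main@C [exp=C main=C]
After op 3 (merge): HEAD=main@G [exp=C main=G]
After op 4 (checkout): HEAD=exp@C [exp=C main=G]
After op 5 (commit): HEAD=exp@M [exp=M main=G]
After op 6 (commit): HEAD=exp@F [exp=F main=G]
After op 7 (merge): HEAD=exp@H [exp=H main=G]
commit A: parents=[]
commit C: parents=['A']
commit F: parents=['M']
commit G: parents=['C', 'C']
commit H: parents=['F', 'G']
commit M: parents=['C']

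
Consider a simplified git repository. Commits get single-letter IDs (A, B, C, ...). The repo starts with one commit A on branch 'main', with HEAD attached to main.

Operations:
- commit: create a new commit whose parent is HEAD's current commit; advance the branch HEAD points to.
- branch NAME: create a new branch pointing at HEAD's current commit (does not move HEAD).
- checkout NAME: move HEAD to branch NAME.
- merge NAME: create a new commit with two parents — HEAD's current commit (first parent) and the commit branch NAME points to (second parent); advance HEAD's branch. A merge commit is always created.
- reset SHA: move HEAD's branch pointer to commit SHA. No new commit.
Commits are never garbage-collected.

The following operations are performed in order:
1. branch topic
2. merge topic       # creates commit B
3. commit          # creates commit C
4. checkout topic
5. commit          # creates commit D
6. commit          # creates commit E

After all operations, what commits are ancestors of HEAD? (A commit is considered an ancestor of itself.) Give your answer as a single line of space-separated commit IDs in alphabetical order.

After op 1 (branch): HEAD=main@A [main=A topic=A]
After op 2 (merge): HEAD=main@B [main=B topic=A]
After op 3 (commit): HEAD=main@C [main=C topic=A]
After op 4 (checkout): HEAD=topic@A [main=C topic=A]
After op 5 (commit): HEAD=topic@D [main=C topic=D]
After op 6 (commit): HEAD=topic@E [main=C topic=E]

Answer: A D E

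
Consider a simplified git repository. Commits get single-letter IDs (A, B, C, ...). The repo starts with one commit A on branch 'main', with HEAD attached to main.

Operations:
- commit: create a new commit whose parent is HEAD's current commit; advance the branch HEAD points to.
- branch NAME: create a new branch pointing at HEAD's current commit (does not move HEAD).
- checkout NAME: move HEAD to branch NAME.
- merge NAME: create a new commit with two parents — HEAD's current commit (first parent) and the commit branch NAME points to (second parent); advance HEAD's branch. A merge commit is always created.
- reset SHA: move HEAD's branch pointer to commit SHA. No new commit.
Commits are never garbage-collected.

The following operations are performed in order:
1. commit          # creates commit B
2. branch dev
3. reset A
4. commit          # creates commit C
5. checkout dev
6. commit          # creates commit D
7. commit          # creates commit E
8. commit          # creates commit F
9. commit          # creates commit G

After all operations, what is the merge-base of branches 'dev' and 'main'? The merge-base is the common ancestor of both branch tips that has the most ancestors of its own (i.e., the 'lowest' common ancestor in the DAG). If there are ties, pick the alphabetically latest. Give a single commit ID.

After op 1 (commit): HEAD=main@B [main=B]
After op 2 (branch): HEAD=main@B [dev=B main=B]
After op 3 (reset): HEAD=main@A [dev=B main=A]
After op 4 (commit): HEAD=main@C [dev=B main=C]
After op 5 (checkout): HEAD=dev@B [dev=B main=C]
After op 6 (commit): HEAD=dev@D [dev=D main=C]
After op 7 (commit): HEAD=dev@E [dev=E main=C]
After op 8 (commit): HEAD=dev@F [dev=F main=C]
After op 9 (commit): HEAD=dev@G [dev=G main=C]
ancestors(dev=G): ['A', 'B', 'D', 'E', 'F', 'G']
ancestors(main=C): ['A', 'C']
common: ['A']

Answer: A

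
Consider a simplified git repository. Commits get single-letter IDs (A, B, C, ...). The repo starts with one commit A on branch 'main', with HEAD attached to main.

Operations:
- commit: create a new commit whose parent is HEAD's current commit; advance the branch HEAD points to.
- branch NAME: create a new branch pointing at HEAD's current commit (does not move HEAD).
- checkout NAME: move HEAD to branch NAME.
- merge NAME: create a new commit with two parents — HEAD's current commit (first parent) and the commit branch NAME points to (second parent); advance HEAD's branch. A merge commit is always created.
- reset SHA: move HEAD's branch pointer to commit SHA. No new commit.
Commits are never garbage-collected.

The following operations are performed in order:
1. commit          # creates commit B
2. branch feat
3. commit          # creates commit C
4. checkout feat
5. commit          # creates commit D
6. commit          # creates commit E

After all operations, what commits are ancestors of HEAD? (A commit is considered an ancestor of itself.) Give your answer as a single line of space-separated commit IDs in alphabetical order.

Answer: A B D E

Derivation:
After op 1 (commit): HEAD=main@B [main=B]
After op 2 (branch): HEAD=main@B [feat=B main=B]
After op 3 (commit): HEAD=main@C [feat=B main=C]
After op 4 (checkout): HEAD=feat@B [feat=B main=C]
After op 5 (commit): HEAD=feat@D [feat=D main=C]
After op 6 (commit): HEAD=feat@E [feat=E main=C]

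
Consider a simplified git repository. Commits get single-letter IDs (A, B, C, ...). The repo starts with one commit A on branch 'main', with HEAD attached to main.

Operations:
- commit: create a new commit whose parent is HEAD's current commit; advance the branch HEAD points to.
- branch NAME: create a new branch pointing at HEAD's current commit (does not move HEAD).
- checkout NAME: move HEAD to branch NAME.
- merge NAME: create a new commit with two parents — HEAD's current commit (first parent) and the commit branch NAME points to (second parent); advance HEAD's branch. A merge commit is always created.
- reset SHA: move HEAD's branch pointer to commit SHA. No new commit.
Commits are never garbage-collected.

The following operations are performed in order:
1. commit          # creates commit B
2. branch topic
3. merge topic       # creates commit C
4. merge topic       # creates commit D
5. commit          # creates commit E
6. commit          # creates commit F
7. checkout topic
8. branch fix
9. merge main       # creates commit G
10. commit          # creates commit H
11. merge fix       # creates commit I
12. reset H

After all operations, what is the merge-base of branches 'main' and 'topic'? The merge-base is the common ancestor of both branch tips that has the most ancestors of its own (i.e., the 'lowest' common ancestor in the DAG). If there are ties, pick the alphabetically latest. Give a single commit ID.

Answer: F

Derivation:
After op 1 (commit): HEAD=main@B [main=B]
After op 2 (branch): HEAD=main@B [main=B topic=B]
After op 3 (merge): HEAD=main@C [main=C topic=B]
After op 4 (merge): HEAD=main@D [main=D topic=B]
After op 5 (commit): HEAD=main@E [main=E topic=B]
After op 6 (commit): HEAD=main@F [main=F topic=B]
After op 7 (checkout): HEAD=topic@B [main=F topic=B]
After op 8 (branch): HEAD=topic@B [fix=B main=F topic=B]
After op 9 (merge): HEAD=topic@G [fix=B main=F topic=G]
After op 10 (commit): HEAD=topic@H [fix=B main=F topic=H]
After op 11 (merge): HEAD=topic@I [fix=B main=F topic=I]
After op 12 (reset): HEAD=topic@H [fix=B main=F topic=H]
ancestors(main=F): ['A', 'B', 'C', 'D', 'E', 'F']
ancestors(topic=H): ['A', 'B', 'C', 'D', 'E', 'F', 'G', 'H']
common: ['A', 'B', 'C', 'D', 'E', 'F']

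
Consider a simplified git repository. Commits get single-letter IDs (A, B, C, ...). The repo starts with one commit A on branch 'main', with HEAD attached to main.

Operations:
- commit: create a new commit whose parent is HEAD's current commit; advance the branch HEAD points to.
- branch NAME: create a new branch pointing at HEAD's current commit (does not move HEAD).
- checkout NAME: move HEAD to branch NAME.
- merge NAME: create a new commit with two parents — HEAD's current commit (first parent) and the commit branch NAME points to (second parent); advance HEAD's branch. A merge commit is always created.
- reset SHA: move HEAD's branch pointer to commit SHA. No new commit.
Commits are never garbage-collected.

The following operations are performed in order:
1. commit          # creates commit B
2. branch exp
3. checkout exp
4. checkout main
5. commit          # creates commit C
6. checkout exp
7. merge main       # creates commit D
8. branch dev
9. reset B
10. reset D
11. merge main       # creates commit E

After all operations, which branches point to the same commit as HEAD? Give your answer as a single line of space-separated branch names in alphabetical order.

After op 1 (commit): HEAD=main@B [main=B]
After op 2 (branch): HEAD=main@B [exp=B main=B]
After op 3 (checkout): HEAD=exp@B [exp=B main=B]
After op 4 (checkout): HEAD=main@B [exp=B main=B]
After op 5 (commit): HEAD=main@C [exp=B main=C]
After op 6 (checkout): HEAD=exp@B [exp=B main=C]
After op 7 (merge): HEAD=exp@D [exp=D main=C]
After op 8 (branch): HEAD=exp@D [dev=D exp=D main=C]
After op 9 (reset): HEAD=exp@B [dev=D exp=B main=C]
After op 10 (reset): HEAD=exp@D [dev=D exp=D main=C]
After op 11 (merge): HEAD=exp@E [dev=D exp=E main=C]

Answer: exp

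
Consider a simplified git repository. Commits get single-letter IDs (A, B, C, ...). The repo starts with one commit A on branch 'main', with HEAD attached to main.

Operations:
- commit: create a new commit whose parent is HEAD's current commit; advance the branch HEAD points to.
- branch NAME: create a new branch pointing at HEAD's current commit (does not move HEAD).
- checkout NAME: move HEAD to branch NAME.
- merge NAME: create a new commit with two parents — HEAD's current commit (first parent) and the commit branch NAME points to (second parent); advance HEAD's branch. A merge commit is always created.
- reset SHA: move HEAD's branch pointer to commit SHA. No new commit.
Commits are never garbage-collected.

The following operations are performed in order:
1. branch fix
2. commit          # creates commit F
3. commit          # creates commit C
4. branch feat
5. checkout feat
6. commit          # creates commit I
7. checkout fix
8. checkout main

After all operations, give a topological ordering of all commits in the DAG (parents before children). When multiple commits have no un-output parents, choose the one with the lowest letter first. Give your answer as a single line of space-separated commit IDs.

After op 1 (branch): HEAD=main@A [fix=A main=A]
After op 2 (commit): HEAD=main@F [fix=A main=F]
After op 3 (commit): HEAD=main@C [fix=A main=C]
After op 4 (branch): HEAD=main@C [feat=C fix=A main=C]
After op 5 (checkout): HEAD=feat@C [feat=C fix=A main=C]
After op 6 (commit): HEAD=feat@I [feat=I fix=A main=C]
After op 7 (checkout): HEAD=fix@A [feat=I fix=A main=C]
After op 8 (checkout): HEAD=main@C [feat=I fix=A main=C]
commit A: parents=[]
commit C: parents=['F']
commit F: parents=['A']
commit I: parents=['C']

Answer: A F C I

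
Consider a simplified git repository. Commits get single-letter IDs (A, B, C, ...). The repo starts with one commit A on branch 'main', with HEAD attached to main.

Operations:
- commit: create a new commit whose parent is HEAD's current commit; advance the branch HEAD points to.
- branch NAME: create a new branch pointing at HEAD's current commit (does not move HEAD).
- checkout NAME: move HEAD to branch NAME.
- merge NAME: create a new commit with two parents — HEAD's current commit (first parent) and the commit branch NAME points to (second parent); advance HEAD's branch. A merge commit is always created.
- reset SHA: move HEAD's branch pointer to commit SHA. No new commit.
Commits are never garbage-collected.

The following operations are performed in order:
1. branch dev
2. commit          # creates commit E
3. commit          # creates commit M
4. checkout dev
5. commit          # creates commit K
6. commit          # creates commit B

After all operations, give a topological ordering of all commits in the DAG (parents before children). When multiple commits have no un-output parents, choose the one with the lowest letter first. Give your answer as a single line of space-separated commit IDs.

After op 1 (branch): HEAD=main@A [dev=A main=A]
After op 2 (commit): HEAD=main@E [dev=A main=E]
After op 3 (commit): HEAD=main@M [dev=A main=M]
After op 4 (checkout): HEAD=dev@A [dev=A main=M]
After op 5 (commit): HEAD=dev@K [dev=K main=M]
After op 6 (commit): HEAD=dev@B [dev=B main=M]
commit A: parents=[]
commit B: parents=['K']
commit E: parents=['A']
commit K: parents=['A']
commit M: parents=['E']

Answer: A E K B M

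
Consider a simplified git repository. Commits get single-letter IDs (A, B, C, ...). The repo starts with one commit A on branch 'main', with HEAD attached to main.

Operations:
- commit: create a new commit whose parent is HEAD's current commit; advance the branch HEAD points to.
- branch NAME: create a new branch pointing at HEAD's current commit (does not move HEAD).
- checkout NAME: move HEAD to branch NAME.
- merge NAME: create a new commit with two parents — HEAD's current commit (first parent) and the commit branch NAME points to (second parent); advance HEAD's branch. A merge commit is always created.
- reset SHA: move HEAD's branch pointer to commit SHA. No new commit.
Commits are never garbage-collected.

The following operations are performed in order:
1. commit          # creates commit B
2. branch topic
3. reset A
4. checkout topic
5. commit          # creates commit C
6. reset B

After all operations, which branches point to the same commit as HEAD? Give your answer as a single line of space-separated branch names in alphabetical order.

After op 1 (commit): HEAD=main@B [main=B]
After op 2 (branch): HEAD=main@B [main=B topic=B]
After op 3 (reset): HEAD=main@A [main=A topic=B]
After op 4 (checkout): HEAD=topic@B [main=A topic=B]
After op 5 (commit): HEAD=topic@C [main=A topic=C]
After op 6 (reset): HEAD=topic@B [main=A topic=B]

Answer: topic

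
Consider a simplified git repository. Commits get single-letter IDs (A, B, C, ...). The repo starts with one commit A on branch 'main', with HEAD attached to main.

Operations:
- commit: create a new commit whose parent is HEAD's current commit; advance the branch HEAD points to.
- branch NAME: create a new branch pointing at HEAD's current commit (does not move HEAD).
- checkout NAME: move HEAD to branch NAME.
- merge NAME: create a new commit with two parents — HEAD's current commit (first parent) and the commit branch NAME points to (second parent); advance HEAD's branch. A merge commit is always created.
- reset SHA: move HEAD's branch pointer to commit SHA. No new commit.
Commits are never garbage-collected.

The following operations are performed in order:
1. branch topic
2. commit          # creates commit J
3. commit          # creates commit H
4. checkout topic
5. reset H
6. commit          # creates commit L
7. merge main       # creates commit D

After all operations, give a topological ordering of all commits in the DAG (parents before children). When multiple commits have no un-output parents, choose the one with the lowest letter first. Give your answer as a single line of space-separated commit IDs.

Answer: A J H L D

Derivation:
After op 1 (branch): HEAD=main@A [main=A topic=A]
After op 2 (commit): HEAD=main@J [main=J topic=A]
After op 3 (commit): HEAD=main@H [main=H topic=A]
After op 4 (checkout): HEAD=topic@A [main=H topic=A]
After op 5 (reset): HEAD=topic@H [main=H topic=H]
After op 6 (commit): HEAD=topic@L [main=H topic=L]
After op 7 (merge): HEAD=topic@D [main=H topic=D]
commit A: parents=[]
commit D: parents=['L', 'H']
commit H: parents=['J']
commit J: parents=['A']
commit L: parents=['H']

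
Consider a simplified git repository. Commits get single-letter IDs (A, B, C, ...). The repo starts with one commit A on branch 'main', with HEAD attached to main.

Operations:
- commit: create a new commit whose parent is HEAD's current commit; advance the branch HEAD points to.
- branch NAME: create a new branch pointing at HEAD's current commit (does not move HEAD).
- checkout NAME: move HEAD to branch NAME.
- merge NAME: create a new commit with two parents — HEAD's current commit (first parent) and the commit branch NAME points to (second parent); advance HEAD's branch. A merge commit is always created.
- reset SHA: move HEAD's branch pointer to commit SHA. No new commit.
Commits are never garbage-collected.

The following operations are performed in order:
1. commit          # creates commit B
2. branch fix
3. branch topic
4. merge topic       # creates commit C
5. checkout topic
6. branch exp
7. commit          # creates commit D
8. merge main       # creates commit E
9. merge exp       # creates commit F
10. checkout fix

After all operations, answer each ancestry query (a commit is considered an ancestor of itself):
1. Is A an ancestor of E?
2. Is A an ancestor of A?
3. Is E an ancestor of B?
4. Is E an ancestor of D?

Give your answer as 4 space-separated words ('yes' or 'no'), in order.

Answer: yes yes no no

Derivation:
After op 1 (commit): HEAD=main@B [main=B]
After op 2 (branch): HEAD=main@B [fix=B main=B]
After op 3 (branch): HEAD=main@B [fix=B main=B topic=B]
After op 4 (merge): HEAD=main@C [fix=B main=C topic=B]
After op 5 (checkout): HEAD=topic@B [fix=B main=C topic=B]
After op 6 (branch): HEAD=topic@B [exp=B fix=B main=C topic=B]
After op 7 (commit): HEAD=topic@D [exp=B fix=B main=C topic=D]
After op 8 (merge): HEAD=topic@E [exp=B fix=B main=C topic=E]
After op 9 (merge): HEAD=topic@F [exp=B fix=B main=C topic=F]
After op 10 (checkout): HEAD=fix@B [exp=B fix=B main=C topic=F]
ancestors(E) = {A,B,C,D,E}; A in? yes
ancestors(A) = {A}; A in? yes
ancestors(B) = {A,B}; E in? no
ancestors(D) = {A,B,D}; E in? no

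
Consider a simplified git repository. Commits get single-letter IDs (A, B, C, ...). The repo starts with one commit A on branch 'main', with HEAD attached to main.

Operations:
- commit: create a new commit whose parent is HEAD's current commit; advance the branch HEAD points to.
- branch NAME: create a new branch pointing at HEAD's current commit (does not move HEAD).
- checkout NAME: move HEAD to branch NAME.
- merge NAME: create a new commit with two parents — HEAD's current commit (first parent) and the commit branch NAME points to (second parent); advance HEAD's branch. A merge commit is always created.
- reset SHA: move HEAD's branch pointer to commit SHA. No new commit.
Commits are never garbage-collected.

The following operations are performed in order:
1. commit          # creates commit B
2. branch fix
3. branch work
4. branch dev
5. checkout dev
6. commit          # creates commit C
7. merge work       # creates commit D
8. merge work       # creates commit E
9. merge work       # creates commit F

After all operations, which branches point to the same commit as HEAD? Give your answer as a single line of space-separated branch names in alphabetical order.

After op 1 (commit): HEAD=main@B [main=B]
After op 2 (branch): HEAD=main@B [fix=B main=B]
After op 3 (branch): HEAD=main@B [fix=B main=B work=B]
After op 4 (branch): HEAD=main@B [dev=B fix=B main=B work=B]
After op 5 (checkout): HEAD=dev@B [dev=B fix=B main=B work=B]
After op 6 (commit): HEAD=dev@C [dev=C fix=B main=B work=B]
After op 7 (merge): HEAD=dev@D [dev=D fix=B main=B work=B]
After op 8 (merge): HEAD=dev@E [dev=E fix=B main=B work=B]
After op 9 (merge): HEAD=dev@F [dev=F fix=B main=B work=B]

Answer: dev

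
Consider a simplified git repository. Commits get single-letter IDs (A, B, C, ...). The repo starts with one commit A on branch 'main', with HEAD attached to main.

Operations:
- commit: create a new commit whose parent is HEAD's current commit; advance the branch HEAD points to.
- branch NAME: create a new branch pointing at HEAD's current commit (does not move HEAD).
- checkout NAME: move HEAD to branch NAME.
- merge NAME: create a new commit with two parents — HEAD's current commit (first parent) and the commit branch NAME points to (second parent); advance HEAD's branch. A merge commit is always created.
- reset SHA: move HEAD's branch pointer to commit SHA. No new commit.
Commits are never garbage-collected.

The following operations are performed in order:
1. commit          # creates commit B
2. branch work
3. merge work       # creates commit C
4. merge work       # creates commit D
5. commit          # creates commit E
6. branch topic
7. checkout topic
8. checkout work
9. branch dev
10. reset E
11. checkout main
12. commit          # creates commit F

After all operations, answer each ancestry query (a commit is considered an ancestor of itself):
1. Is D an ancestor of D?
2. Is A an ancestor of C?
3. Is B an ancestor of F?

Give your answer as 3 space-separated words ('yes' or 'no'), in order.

After op 1 (commit): HEAD=main@B [main=B]
After op 2 (branch): HEAD=main@B [main=B work=B]
After op 3 (merge): HEAD=main@C [main=C work=B]
After op 4 (merge): HEAD=main@D [main=D work=B]
After op 5 (commit): HEAD=main@E [main=E work=B]
After op 6 (branch): HEAD=main@E [main=E topic=E work=B]
After op 7 (checkout): HEAD=topic@E [main=E topic=E work=B]
After op 8 (checkout): HEAD=work@B [main=E topic=E work=B]
After op 9 (branch): HEAD=work@B [dev=B main=E topic=E work=B]
After op 10 (reset): HEAD=work@E [dev=B main=E topic=E work=E]
After op 11 (checkout): HEAD=main@E [dev=B main=E topic=E work=E]
After op 12 (commit): HEAD=main@F [dev=B main=F topic=E work=E]
ancestors(D) = {A,B,C,D}; D in? yes
ancestors(C) = {A,B,C}; A in? yes
ancestors(F) = {A,B,C,D,E,F}; B in? yes

Answer: yes yes yes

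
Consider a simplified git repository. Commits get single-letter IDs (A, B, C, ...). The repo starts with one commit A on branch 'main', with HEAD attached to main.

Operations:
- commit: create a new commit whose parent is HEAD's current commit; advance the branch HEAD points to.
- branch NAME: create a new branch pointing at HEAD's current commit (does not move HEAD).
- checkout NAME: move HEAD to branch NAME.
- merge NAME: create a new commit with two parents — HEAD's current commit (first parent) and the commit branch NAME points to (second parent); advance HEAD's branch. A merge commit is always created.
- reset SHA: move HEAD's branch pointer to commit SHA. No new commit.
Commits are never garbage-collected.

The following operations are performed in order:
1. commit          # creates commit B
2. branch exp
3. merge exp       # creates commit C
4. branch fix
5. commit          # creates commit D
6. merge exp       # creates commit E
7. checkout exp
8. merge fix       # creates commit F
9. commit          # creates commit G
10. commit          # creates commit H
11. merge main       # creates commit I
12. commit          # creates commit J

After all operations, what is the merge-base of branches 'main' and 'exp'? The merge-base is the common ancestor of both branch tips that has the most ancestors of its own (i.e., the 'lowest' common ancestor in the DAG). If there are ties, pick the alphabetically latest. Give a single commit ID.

After op 1 (commit): HEAD=main@B [main=B]
After op 2 (branch): HEAD=main@B [exp=B main=B]
After op 3 (merge): HEAD=main@C [exp=B main=C]
After op 4 (branch): HEAD=main@C [exp=B fix=C main=C]
After op 5 (commit): HEAD=main@D [exp=B fix=C main=D]
After op 6 (merge): HEAD=main@E [exp=B fix=C main=E]
After op 7 (checkout): HEAD=exp@B [exp=B fix=C main=E]
After op 8 (merge): HEAD=exp@F [exp=F fix=C main=E]
After op 9 (commit): HEAD=exp@G [exp=G fix=C main=E]
After op 10 (commit): HEAD=exp@H [exp=H fix=C main=E]
After op 11 (merge): HEAD=exp@I [exp=I fix=C main=E]
After op 12 (commit): HEAD=exp@J [exp=J fix=C main=E]
ancestors(main=E): ['A', 'B', 'C', 'D', 'E']
ancestors(exp=J): ['A', 'B', 'C', 'D', 'E', 'F', 'G', 'H', 'I', 'J']
common: ['A', 'B', 'C', 'D', 'E']

Answer: E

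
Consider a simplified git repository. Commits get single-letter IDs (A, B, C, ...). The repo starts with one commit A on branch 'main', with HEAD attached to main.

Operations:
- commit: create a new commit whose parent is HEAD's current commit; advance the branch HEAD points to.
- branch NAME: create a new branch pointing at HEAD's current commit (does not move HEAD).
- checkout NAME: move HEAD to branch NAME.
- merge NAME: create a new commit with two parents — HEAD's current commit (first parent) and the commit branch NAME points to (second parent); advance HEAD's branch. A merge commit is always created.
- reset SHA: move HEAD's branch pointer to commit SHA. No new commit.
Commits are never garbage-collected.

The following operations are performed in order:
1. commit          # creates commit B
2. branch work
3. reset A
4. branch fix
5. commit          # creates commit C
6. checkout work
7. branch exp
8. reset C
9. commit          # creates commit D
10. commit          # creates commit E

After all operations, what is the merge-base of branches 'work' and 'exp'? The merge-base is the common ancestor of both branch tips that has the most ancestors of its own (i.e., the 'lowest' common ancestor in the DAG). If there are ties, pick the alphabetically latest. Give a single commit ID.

Answer: A

Derivation:
After op 1 (commit): HEAD=main@B [main=B]
After op 2 (branch): HEAD=main@B [main=B work=B]
After op 3 (reset): HEAD=main@A [main=A work=B]
After op 4 (branch): HEAD=main@A [fix=A main=A work=B]
After op 5 (commit): HEAD=main@C [fix=A main=C work=B]
After op 6 (checkout): HEAD=work@B [fix=A main=C work=B]
After op 7 (branch): HEAD=work@B [exp=B fix=A main=C work=B]
After op 8 (reset): HEAD=work@C [exp=B fix=A main=C work=C]
After op 9 (commit): HEAD=work@D [exp=B fix=A main=C work=D]
After op 10 (commit): HEAD=work@E [exp=B fix=A main=C work=E]
ancestors(work=E): ['A', 'C', 'D', 'E']
ancestors(exp=B): ['A', 'B']
common: ['A']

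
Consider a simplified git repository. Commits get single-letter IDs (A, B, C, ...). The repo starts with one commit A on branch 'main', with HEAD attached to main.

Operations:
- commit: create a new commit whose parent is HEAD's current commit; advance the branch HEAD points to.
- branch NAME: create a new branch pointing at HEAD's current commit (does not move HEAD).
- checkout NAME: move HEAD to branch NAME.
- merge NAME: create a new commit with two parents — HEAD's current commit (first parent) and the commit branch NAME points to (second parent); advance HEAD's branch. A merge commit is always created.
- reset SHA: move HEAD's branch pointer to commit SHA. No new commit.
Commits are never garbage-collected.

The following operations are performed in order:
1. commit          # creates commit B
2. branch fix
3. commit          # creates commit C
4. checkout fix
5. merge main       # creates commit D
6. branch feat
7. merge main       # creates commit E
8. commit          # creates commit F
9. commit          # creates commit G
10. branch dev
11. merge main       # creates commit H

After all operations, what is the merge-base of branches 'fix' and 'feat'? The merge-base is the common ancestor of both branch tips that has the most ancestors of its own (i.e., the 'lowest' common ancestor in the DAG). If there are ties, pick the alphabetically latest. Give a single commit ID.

After op 1 (commit): HEAD=main@B [main=B]
After op 2 (branch): HEAD=main@B [fix=B main=B]
After op 3 (commit): HEAD=main@C [fix=B main=C]
After op 4 (checkout): HEAD=fix@B [fix=B main=C]
After op 5 (merge): HEAD=fix@D [fix=D main=C]
After op 6 (branch): HEAD=fix@D [feat=D fix=D main=C]
After op 7 (merge): HEAD=fix@E [feat=D fix=E main=C]
After op 8 (commit): HEAD=fix@F [feat=D fix=F main=C]
After op 9 (commit): HEAD=fix@G [feat=D fix=G main=C]
After op 10 (branch): HEAD=fix@G [dev=G feat=D fix=G main=C]
After op 11 (merge): HEAD=fix@H [dev=G feat=D fix=H main=C]
ancestors(fix=H): ['A', 'B', 'C', 'D', 'E', 'F', 'G', 'H']
ancestors(feat=D): ['A', 'B', 'C', 'D']
common: ['A', 'B', 'C', 'D']

Answer: D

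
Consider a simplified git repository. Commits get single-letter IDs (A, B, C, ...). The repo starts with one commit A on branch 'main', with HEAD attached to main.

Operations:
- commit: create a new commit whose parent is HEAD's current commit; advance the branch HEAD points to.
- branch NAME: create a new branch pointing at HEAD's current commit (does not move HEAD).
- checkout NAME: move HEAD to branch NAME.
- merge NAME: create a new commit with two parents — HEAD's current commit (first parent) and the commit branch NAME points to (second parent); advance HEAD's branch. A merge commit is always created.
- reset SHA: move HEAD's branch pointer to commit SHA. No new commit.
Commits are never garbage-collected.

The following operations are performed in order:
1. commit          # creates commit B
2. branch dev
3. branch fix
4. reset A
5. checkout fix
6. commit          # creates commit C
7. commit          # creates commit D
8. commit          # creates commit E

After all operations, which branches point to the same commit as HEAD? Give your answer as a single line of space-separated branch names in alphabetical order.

Answer: fix

Derivation:
After op 1 (commit): HEAD=main@B [main=B]
After op 2 (branch): HEAD=main@B [dev=B main=B]
After op 3 (branch): HEAD=main@B [dev=B fix=B main=B]
After op 4 (reset): HEAD=main@A [dev=B fix=B main=A]
After op 5 (checkout): HEAD=fix@B [dev=B fix=B main=A]
After op 6 (commit): HEAD=fix@C [dev=B fix=C main=A]
After op 7 (commit): HEAD=fix@D [dev=B fix=D main=A]
After op 8 (commit): HEAD=fix@E [dev=B fix=E main=A]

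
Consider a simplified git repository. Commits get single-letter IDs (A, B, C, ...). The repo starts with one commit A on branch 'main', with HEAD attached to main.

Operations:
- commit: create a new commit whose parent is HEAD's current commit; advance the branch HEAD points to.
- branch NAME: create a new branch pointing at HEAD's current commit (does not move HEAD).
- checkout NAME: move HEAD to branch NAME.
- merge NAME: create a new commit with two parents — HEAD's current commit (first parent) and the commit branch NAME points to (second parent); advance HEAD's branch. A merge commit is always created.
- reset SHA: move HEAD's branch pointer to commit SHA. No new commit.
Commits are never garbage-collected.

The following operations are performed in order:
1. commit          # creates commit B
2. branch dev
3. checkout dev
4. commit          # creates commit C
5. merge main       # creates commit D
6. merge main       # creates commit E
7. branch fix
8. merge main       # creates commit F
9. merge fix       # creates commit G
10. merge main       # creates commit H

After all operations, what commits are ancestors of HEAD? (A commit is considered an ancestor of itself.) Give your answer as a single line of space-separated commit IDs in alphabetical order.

Answer: A B C D E F G H

Derivation:
After op 1 (commit): HEAD=main@B [main=B]
After op 2 (branch): HEAD=main@B [dev=B main=B]
After op 3 (checkout): HEAD=dev@B [dev=B main=B]
After op 4 (commit): HEAD=dev@C [dev=C main=B]
After op 5 (merge): HEAD=dev@D [dev=D main=B]
After op 6 (merge): HEAD=dev@E [dev=E main=B]
After op 7 (branch): HEAD=dev@E [dev=E fix=E main=B]
After op 8 (merge): HEAD=dev@F [dev=F fix=E main=B]
After op 9 (merge): HEAD=dev@G [dev=G fix=E main=B]
After op 10 (merge): HEAD=dev@H [dev=H fix=E main=B]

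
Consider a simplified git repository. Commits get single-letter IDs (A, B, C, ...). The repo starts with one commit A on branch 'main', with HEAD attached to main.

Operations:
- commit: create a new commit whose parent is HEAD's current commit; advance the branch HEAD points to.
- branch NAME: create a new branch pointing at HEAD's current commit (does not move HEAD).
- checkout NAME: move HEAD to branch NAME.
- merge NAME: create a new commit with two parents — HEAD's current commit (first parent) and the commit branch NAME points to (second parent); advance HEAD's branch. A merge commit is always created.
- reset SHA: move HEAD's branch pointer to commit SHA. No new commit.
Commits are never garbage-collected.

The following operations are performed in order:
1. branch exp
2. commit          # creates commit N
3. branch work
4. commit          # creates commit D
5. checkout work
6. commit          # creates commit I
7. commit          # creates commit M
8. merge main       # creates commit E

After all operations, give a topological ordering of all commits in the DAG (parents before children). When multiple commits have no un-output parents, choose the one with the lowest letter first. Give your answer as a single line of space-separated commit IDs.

After op 1 (branch): HEAD=main@A [exp=A main=A]
After op 2 (commit): HEAD=main@N [exp=A main=N]
After op 3 (branch): HEAD=main@N [exp=A main=N work=N]
After op 4 (commit): HEAD=main@D [exp=A main=D work=N]
After op 5 (checkout): HEAD=work@N [exp=A main=D work=N]
After op 6 (commit): HEAD=work@I [exp=A main=D work=I]
After op 7 (commit): HEAD=work@M [exp=A main=D work=M]
After op 8 (merge): HEAD=work@E [exp=A main=D work=E]
commit A: parents=[]
commit D: parents=['N']
commit E: parents=['M', 'D']
commit I: parents=['N']
commit M: parents=['I']
commit N: parents=['A']

Answer: A N D I M E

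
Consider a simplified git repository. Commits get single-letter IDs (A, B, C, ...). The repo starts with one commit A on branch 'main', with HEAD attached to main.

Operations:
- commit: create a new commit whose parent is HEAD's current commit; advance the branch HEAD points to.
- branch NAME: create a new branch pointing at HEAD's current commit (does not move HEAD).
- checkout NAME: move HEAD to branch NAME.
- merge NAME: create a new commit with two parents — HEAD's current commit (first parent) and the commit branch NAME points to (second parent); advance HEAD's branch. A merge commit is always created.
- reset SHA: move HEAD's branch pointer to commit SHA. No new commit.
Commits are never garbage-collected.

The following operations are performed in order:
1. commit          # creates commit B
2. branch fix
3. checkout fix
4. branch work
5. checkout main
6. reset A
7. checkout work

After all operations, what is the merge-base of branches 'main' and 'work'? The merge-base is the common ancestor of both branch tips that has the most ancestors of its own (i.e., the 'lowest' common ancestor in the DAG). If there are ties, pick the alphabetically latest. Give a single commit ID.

After op 1 (commit): HEAD=main@B [main=B]
After op 2 (branch): HEAD=main@B [fix=B main=B]
After op 3 (checkout): HEAD=fix@B [fix=B main=B]
After op 4 (branch): HEAD=fix@B [fix=B main=B work=B]
After op 5 (checkout): HEAD=main@B [fix=B main=B work=B]
After op 6 (reset): HEAD=main@A [fix=B main=A work=B]
After op 7 (checkout): HEAD=work@B [fix=B main=A work=B]
ancestors(main=A): ['A']
ancestors(work=B): ['A', 'B']
common: ['A']

Answer: A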